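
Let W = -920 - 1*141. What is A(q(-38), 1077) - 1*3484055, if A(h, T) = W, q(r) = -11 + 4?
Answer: -3485116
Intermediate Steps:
q(r) = -7
W = -1061 (W = -920 - 141 = -1061)
A(h, T) = -1061
A(q(-38), 1077) - 1*3484055 = -1061 - 1*3484055 = -1061 - 3484055 = -3485116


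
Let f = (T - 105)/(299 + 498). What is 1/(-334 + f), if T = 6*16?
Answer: -797/266207 ≈ -0.0029939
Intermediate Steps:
T = 96
f = -9/797 (f = (96 - 105)/(299 + 498) = -9/797 ≈ -0.011292)
1/(-334 + f) = 1/(-334 - 9/797) = 1/(-266207/797) = -797/266207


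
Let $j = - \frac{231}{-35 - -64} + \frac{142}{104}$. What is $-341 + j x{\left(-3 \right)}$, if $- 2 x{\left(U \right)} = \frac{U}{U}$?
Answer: $- \frac{1018503}{3016} \approx -337.7$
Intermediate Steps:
$j = - \frac{9953}{1508}$ ($j = - \frac{231}{-35 + 64} + 142 \cdot \frac{1}{104} = - \frac{231}{29} + \frac{71}{52} = - \frac{9953}{1508} \approx -6.6001$)
$x{\left(U \right)} = - \frac{1}{2}$ ($x{\left(U \right)} = - \frac{U \frac{1}{U}}{2} = \left(- \frac{1}{2}\right) 1 = - \frac{1}{2}$)
$-341 + j x{\left(-3 \right)} = -341 - - \frac{9953}{3016} = -341 + \frac{9953}{3016} = - \frac{1018503}{3016}$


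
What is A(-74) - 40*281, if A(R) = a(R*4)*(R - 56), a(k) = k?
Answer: 27240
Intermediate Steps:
A(R) = 4*R*(-56 + R) (A(R) = (R*4)*(R - 56) = (4*R)*(-56 + R) = 4*R*(-56 + R))
A(-74) - 40*281 = 4*(-74)*(-56 - 74) - 40*281 = 4*(-74)*(-130) - 11240 = 38480 - 11240 = 27240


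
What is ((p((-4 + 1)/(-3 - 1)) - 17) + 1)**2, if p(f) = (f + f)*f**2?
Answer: 235225/1024 ≈ 229.71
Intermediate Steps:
p(f) = 2*f**3 (p(f) = (2*f)*f**2 = 2*f**3)
((p((-4 + 1)/(-3 - 1)) - 17) + 1)**2 = ((2*((-4 + 1)/(-3 - 1))**3 - 17) + 1)**2 = ((2*(-3/(-4))**3 - 17) + 1)**2 = ((2*(-3*(-1/4))**3 - 17) + 1)**2 = ((2*(3/4)**3 - 17) + 1)**2 = ((2*(27/64) - 17) + 1)**2 = ((27/32 - 17) + 1)**2 = (-517/32 + 1)**2 = (-485/32)**2 = 235225/1024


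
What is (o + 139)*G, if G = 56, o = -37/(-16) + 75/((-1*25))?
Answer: 15491/2 ≈ 7745.5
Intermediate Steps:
o = -11/16 (o = -37*(-1/16) + 75/(-25) = 37/16 + 75*(-1/25) = 37/16 - 3 = -11/16 ≈ -0.68750)
(o + 139)*G = (-11/16 + 139)*56 = (2213/16)*56 = 15491/2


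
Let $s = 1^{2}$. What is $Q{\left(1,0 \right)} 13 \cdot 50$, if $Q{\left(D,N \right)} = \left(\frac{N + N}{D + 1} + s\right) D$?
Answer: $650$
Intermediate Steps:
$s = 1$
$Q{\left(D,N \right)} = D \left(1 + \frac{2 N}{1 + D}\right)$ ($Q{\left(D,N \right)} = \left(\frac{N + N}{D + 1} + 1\right) D = \left(\frac{2 N}{1 + D} + 1\right) D = \left(1 + \frac{2 N}{1 + D}\right) D = D \left(1 + \frac{2 N}{1 + D}\right)$)
$Q{\left(1,0 \right)} 13 \cdot 50 = 1 \frac{1}{1 + 1} \left(1 + 1 + 2 \cdot 0\right) 13 \cdot 50 = 1 \cdot \frac{1}{2} \left(1 + 1 + 0\right) 13 \cdot 50 = 1 \cdot \frac{1}{2} \cdot 2 \cdot 13 \cdot 50 = 1 \cdot 13 \cdot 50 = 13 \cdot 50 = 650$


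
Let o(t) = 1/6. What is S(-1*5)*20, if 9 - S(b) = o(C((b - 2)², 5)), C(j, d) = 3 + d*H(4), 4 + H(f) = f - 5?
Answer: 530/3 ≈ 176.67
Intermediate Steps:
H(f) = -9 + f (H(f) = -4 + (f - 5) = -4 + (-5 + f) = -9 + f)
C(j, d) = 3 - 5*d (C(j, d) = 3 + d*(-9 + 4) = 3 + d*(-5) = 3 - 5*d)
o(t) = ⅙
S(b) = 53/6 (S(b) = 9 - 1*⅙ = 9 - ⅙ = 53/6)
S(-1*5)*20 = (53/6)*20 = 530/3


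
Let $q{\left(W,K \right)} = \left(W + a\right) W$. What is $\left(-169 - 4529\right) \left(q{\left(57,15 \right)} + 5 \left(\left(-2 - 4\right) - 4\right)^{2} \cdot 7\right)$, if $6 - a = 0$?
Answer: $-33313518$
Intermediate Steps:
$a = 6$ ($a = 6 - 0 = 6 + 0 = 6$)
$q{\left(W,K \right)} = W \left(6 + W\right)$ ($q{\left(W,K \right)} = \left(W + 6\right) W = \left(6 + W\right) W = W \left(6 + W\right)$)
$\left(-169 - 4529\right) \left(q{\left(57,15 \right)} + 5 \left(\left(-2 - 4\right) - 4\right)^{2} \cdot 7\right) = \left(-169 - 4529\right) \left(57 \left(6 + 57\right) + 5 \left(\left(-2 - 4\right) - 4\right)^{2} \cdot 7\right) = - 4698 \left(57 \cdot 63 + 5 \left(\left(-2 - 4\right) - 4\right)^{2} \cdot 7\right) = - 4698 \left(3591 + 5 \left(-6 - 4\right)^{2} \cdot 7\right) = - 4698 \left(3591 + 5 \left(-10\right)^{2} \cdot 7\right) = - 4698 \left(3591 + 5 \cdot 100 \cdot 7\right) = - 4698 \left(3591 + 500 \cdot 7\right) = - 4698 \left(3591 + 3500\right) = \left(-4698\right) 7091 = -33313518$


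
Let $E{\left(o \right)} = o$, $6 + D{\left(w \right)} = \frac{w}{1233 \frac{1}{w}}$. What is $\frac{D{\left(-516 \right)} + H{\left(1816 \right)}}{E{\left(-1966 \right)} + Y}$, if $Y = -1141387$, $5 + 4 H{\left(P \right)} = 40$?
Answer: $- \frac{119843}{626557444} \approx -0.00019127$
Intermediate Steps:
$H{\left(P \right)} = \frac{35}{4}$ ($H{\left(P \right)} = - \frac{5}{4} + \frac{1}{4} \cdot 40 = - \frac{5}{4} + 10 = \frac{35}{4}$)
$D{\left(w \right)} = -6 + \frac{w^{2}}{1233}$ ($D{\left(w \right)} = -6 + \frac{w}{1233 \frac{1}{w}} = -6 + w \frac{w}{1233} = -6 + \frac{w^{2}}{1233}$)
$\frac{D{\left(-516 \right)} + H{\left(1816 \right)}}{E{\left(-1966 \right)} + Y} = \frac{\left(-6 + \frac{\left(-516\right)^{2}}{1233}\right) + \frac{35}{4}}{-1966 - 1141387} = \frac{\left(-6 + \frac{1}{1233} \cdot 266256\right) + \frac{35}{4}}{-1143353} = \left(\left(-6 + \frac{29584}{137}\right) + \frac{35}{4}\right) \left(- \frac{1}{1143353}\right) = \left(\frac{28762}{137} + \frac{35}{4}\right) \left(- \frac{1}{1143353}\right) = \frac{119843}{548} \left(- \frac{1}{1143353}\right) = - \frac{119843}{626557444}$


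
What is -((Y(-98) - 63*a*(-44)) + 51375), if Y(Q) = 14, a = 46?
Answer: -178901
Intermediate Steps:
-((Y(-98) - 63*a*(-44)) + 51375) = -((14 - 63*46*(-44)) + 51375) = -((14 - 2898*(-44)) + 51375) = -((14 + 127512) + 51375) = -(127526 + 51375) = -1*178901 = -178901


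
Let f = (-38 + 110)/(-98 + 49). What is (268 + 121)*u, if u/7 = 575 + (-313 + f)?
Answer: 4965974/7 ≈ 7.0943e+5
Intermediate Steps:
f = -72/49 (f = 72/(-49) = 72*(-1/49) = -72/49 ≈ -1.4694)
u = 12766/7 (u = 7*(575 + (-313 - 72/49)) = 7*(575 - 15409/49) = 7*(12766/49) = 12766/7 ≈ 1823.7)
(268 + 121)*u = (268 + 121)*(12766/7) = 389*(12766/7) = 4965974/7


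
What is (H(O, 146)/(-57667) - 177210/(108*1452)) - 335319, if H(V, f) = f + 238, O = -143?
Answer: -15314829808309/45672264 ≈ -3.3532e+5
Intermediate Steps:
H(V, f) = 238 + f
(H(O, 146)/(-57667) - 177210/(108*1452)) - 335319 = ((238 + 146)/(-57667) - 177210/(108*1452)) - 335319 = (384*(-1/57667) - 177210/156816) - 335319 = (-384/57667 - 177210*1/156816) - 335319 = (-384/57667 - 895/792) - 335319 = -51916093/45672264 - 335319 = -15314829808309/45672264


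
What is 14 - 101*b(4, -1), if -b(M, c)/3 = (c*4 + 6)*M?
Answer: 2438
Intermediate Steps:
b(M, c) = -3*M*(6 + 4*c) (b(M, c) = -3*(c*4 + 6)*M = -3*(4*c + 6)*M = -3*(6 + 4*c)*M = -3*M*(6 + 4*c))
14 - 101*b(4, -1) = 14 - (-606)*4*(3 + 2*(-1)) = 14 - (-606)*4*(3 - 2) = 14 - (-606)*4 = 14 - 101*(-24) = 14 + 2424 = 2438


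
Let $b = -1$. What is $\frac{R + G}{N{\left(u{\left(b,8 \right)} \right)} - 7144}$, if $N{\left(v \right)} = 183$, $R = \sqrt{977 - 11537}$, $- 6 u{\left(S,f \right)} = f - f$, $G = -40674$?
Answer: $\frac{40674}{6961} - \frac{8 i \sqrt{165}}{6961} \approx 5.8431 - 0.014763 i$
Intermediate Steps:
$u{\left(S,f \right)} = 0$ ($u{\left(S,f \right)} = - \frac{f - f}{6} = \left(- \frac{1}{6}\right) 0 = 0$)
$R = 8 i \sqrt{165}$ ($R = \sqrt{-10560} = 8 i \sqrt{165} \approx 102.76 i$)
$\frac{R + G}{N{\left(u{\left(b,8 \right)} \right)} - 7144} = \frac{8 i \sqrt{165} - 40674}{183 - 7144} = \frac{-40674 + 8 i \sqrt{165}}{-6961} = \left(-40674 + 8 i \sqrt{165}\right) \left(- \frac{1}{6961}\right) = \frac{40674}{6961} - \frac{8 i \sqrt{165}}{6961}$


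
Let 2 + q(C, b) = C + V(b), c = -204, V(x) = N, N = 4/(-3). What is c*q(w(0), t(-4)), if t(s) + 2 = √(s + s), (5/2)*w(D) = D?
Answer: 680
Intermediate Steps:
w(D) = 2*D/5
t(s) = -2 + √2*√s (t(s) = -2 + √(s + s) = -2 + √(2*s) = -2 + √2*√s)
N = -4/3 (N = 4*(-⅓) = -4/3 ≈ -1.3333)
V(x) = -4/3
q(C, b) = -10/3 + C (q(C, b) = -2 + (C - 4/3) = -2 + (-4/3 + C) = -10/3 + C)
c*q(w(0), t(-4)) = -204*(-10/3 + (⅖)*0) = -204*(-10/3 + 0) = -204*(-10/3) = 680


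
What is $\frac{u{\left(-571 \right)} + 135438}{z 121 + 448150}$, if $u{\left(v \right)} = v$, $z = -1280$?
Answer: $\frac{134867}{293270} \approx 0.45987$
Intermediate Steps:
$\frac{u{\left(-571 \right)} + 135438}{z 121 + 448150} = \frac{-571 + 135438}{\left(-1280\right) 121 + 448150} = \frac{134867}{-154880 + 448150} = \frac{134867}{293270}$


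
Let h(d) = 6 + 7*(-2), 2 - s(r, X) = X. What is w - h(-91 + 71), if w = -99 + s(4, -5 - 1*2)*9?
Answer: -10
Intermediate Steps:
s(r, X) = 2 - X
h(d) = -8 (h(d) = 6 - 14 = -8)
w = -18 (w = -99 + (2 - (-5 - 1*2))*9 = -99 + (2 - (-5 - 2))*9 = -99 + (2 - 1*(-7))*9 = -99 + (2 + 7)*9 = -99 + 9*9 = -99 + 81 = -18)
w - h(-91 + 71) = -18 - 1*(-8) = -18 + 8 = -10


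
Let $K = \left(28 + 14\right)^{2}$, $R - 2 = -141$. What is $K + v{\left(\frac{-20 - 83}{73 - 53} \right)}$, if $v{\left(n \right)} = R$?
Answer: $1625$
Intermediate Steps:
$R = -139$ ($R = 2 - 141 = -139$)
$K = 1764$ ($K = 42^{2} = 1764$)
$v{\left(n \right)} = -139$
$K + v{\left(\frac{-20 - 83}{73 - 53} \right)} = 1764 - 139 = 1625$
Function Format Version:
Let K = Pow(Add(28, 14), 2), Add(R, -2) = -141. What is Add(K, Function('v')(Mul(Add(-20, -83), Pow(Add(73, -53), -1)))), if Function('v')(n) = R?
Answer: 1625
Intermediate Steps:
R = -139 (R = Add(2, -141) = -139)
K = 1764 (K = Pow(42, 2) = 1764)
Function('v')(n) = -139
Add(K, Function('v')(Mul(Add(-20, -83), Pow(Add(73, -53), -1)))) = Add(1764, -139) = 1625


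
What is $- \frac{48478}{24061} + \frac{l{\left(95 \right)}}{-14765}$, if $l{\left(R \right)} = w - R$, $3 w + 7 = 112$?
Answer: $- \frac{142866802}{71052133} \approx -2.0107$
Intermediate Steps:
$w = 35$ ($w = - \frac{7}{3} + \frac{1}{3} \cdot 112 = - \frac{7}{3} + \frac{112}{3} = 35$)
$l{\left(R \right)} = 35 - R$
$- \frac{48478}{24061} + \frac{l{\left(95 \right)}}{-14765} = - \frac{48478}{24061} + \frac{35 - 95}{-14765} = \left(-48478\right) \frac{1}{24061} + \left(35 - 95\right) \left(- \frac{1}{14765}\right) = - \frac{48478}{24061} - - \frac{12}{2953} = - \frac{48478}{24061} + \frac{12}{2953} = - \frac{142866802}{71052133}$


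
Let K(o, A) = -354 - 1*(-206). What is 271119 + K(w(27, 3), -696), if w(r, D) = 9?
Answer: 270971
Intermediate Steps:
K(o, A) = -148 (K(o, A) = -354 + 206 = -148)
271119 + K(w(27, 3), -696) = 271119 - 148 = 270971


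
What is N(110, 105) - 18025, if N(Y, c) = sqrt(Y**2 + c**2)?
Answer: -18025 + 25*sqrt(37) ≈ -17873.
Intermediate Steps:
N(110, 105) - 18025 = sqrt(110**2 + 105**2) - 18025 = sqrt(12100 + 11025) - 18025 = sqrt(23125) - 18025 = 25*sqrt(37) - 18025 = -18025 + 25*sqrt(37)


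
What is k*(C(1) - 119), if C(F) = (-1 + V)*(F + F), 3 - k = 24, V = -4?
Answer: 2709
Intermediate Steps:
k = -21 (k = 3 - 1*24 = 3 - 24 = -21)
C(F) = -10*F (C(F) = (-1 - 4)*(F + F) = -10*F)
k*(C(1) - 119) = -21*(-10*1 - 119) = -21*(-10 - 119) = -21*(-129) = 2709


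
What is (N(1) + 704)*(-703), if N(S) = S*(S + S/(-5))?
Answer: -2477372/5 ≈ -4.9547e+5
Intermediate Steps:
N(S) = 4*S**2/5 (N(S) = S*(S + S*(-1/5)) = S*(S - S/5) = S*(4*S/5) = 4*S**2/5)
(N(1) + 704)*(-703) = ((4/5)*1**2 + 704)*(-703) = ((4/5)*1 + 704)*(-703) = (4/5 + 704)*(-703) = (3524/5)*(-703) = -2477372/5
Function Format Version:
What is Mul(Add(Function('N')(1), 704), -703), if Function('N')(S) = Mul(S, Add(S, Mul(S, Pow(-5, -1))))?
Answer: Rational(-2477372, 5) ≈ -4.9547e+5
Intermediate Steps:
Function('N')(S) = Mul(Rational(4, 5), Pow(S, 2)) (Function('N')(S) = Mul(S, Add(S, Mul(S, Rational(-1, 5)))) = Mul(S, Add(S, Mul(Rational(-1, 5), S))) = Mul(S, Mul(Rational(4, 5), S)) = Mul(Rational(4, 5), Pow(S, 2)))
Mul(Add(Function('N')(1), 704), -703) = Mul(Add(Mul(Rational(4, 5), Pow(1, 2)), 704), -703) = Mul(Add(Mul(Rational(4, 5), 1), 704), -703) = Mul(Add(Rational(4, 5), 704), -703) = Mul(Rational(3524, 5), -703) = Rational(-2477372, 5)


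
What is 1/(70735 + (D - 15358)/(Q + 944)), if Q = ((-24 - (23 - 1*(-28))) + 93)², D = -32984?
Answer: 634/44821819 ≈ 1.4145e-5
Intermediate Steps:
Q = 324 (Q = ((-24 - (23 + 28)) + 93)² = ((-24 - 1*51) + 93)² = ((-24 - 51) + 93)² = (-75 + 93)² = 18² = 324)
1/(70735 + (D - 15358)/(Q + 944)) = 1/(70735 + (-32984 - 15358)/(324 + 944)) = 1/(70735 - 48342/1268) = 1/(70735 - 48342*1/1268) = 1/(70735 - 24171/634) = 1/(44821819/634) = 634/44821819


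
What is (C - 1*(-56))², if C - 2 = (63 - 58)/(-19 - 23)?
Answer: 5909761/1764 ≈ 3350.2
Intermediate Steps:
C = 79/42 (C = 2 + (63 - 58)/(-19 - 23) = 2 + 5/(-42) = 2 + 5*(-1/42) = 2 - 5/42 = 79/42 ≈ 1.8810)
(C - 1*(-56))² = (79/42 - 1*(-56))² = (79/42 + 56)² = (2431/42)² = 5909761/1764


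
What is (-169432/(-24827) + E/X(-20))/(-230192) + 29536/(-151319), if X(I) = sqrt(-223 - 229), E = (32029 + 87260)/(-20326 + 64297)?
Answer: -21102899071629/108098071497262 + 39763*I*sqrt(113)/762506856544 ≈ -0.19522 + 5.5434e-7*I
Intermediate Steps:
E = 39763/14657 (E = 119289/43971 = 119289*(1/43971) = 39763/14657 ≈ 2.7129)
X(I) = 2*I*sqrt(113) (X(I) = sqrt(-452) = 2*I*sqrt(113))
(-169432/(-24827) + E/X(-20))/(-230192) + 29536/(-151319) = (-169432/(-24827) + 39763/(14657*((2*I*sqrt(113)))))/(-230192) + 29536/(-151319) = (-169432*(-1/24827) + 39763*(-I*sqrt(113)/226)/14657)*(-1/230192) + 29536*(-1/151319) = (169432/24827 - 39763*I*sqrt(113)/3312482)*(-1/230192) - 29536/151319 = (-21179/714372098 + 39763*I*sqrt(113)/762506856544) - 29536/151319 = -21102899071629/108098071497262 + 39763*I*sqrt(113)/762506856544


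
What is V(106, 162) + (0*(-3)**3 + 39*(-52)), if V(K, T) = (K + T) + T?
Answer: -1598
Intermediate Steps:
V(K, T) = K + 2*T
V(106, 162) + (0*(-3)**3 + 39*(-52)) = (106 + 2*162) + (0*(-3)**3 + 39*(-52)) = (106 + 324) + (0*(-27) - 2028) = 430 + (0 - 2028) = 430 - 2028 = -1598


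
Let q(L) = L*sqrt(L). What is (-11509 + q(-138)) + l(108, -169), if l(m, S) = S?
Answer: -11678 - 138*I*sqrt(138) ≈ -11678.0 - 1621.1*I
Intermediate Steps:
q(L) = L**(3/2)
(-11509 + q(-138)) + l(108, -169) = (-11509 + (-138)**(3/2)) - 169 = (-11509 - 138*I*sqrt(138)) - 169 = -11678 - 138*I*sqrt(138)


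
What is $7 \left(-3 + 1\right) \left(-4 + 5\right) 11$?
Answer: $-154$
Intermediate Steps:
$7 \left(-3 + 1\right) \left(-4 + 5\right) 11 = 7 \left(\left(-2\right) 1\right) 11 = 7 \left(-2\right) 11 = \left(-14\right) 11 = -154$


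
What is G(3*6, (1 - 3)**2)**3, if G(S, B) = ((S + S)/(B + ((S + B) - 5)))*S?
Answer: 10077696/343 ≈ 29381.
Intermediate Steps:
G(S, B) = 2*S**2/(-5 + S + 2*B) (G(S, B) = ((2*S)/(B + ((B + S) - 5)))*S = ((2*S)/(B + (-5 + B + S)))*S = ((2*S)/(-5 + S + 2*B))*S = (2*S/(-5 + S + 2*B))*S = 2*S**2/(-5 + S + 2*B))
G(3*6, (1 - 3)**2)**3 = (2*(3*6)**2/(-5 + 3*6 + 2*(1 - 3)**2))**3 = (2*18**2/(-5 + 18 + 2*(-2)**2))**3 = (2*324/(-5 + 18 + 2*4))**3 = (2*324/(-5 + 18 + 8))**3 = (2*324/21)**3 = (2*324*(1/21))**3 = (216/7)**3 = 10077696/343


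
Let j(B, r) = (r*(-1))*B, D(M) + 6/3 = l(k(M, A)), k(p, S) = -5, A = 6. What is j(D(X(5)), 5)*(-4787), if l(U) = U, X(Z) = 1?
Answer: -167545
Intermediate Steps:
D(M) = -7 (D(M) = -2 - 5 = -7)
j(B, r) = -B*r (j(B, r) = (-r)*B = -B*r)
j(D(X(5)), 5)*(-4787) = -1*(-7)*5*(-4787) = 35*(-4787) = -167545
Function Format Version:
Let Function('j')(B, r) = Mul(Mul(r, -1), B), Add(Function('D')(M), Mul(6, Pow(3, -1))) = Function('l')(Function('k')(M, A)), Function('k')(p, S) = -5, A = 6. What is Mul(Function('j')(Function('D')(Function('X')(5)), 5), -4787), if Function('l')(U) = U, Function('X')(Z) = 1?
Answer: -167545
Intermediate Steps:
Function('D')(M) = -7 (Function('D')(M) = Add(-2, -5) = -7)
Function('j')(B, r) = Mul(-1, B, r) (Function('j')(B, r) = Mul(Mul(-1, r), B) = Mul(-1, B, r))
Mul(Function('j')(Function('D')(Function('X')(5)), 5), -4787) = Mul(Mul(-1, -7, 5), -4787) = Mul(35, -4787) = -167545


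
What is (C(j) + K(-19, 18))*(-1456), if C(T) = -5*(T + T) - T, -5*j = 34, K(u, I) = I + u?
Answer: -537264/5 ≈ -1.0745e+5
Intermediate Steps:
j = -34/5 (j = -1/5*34 = -34/5 ≈ -6.8000)
C(T) = -11*T (C(T) = -10*T - T = -11*T)
(C(j) + K(-19, 18))*(-1456) = (-11*(-34/5) + (18 - 19))*(-1456) = (374/5 - 1)*(-1456) = (369/5)*(-1456) = -537264/5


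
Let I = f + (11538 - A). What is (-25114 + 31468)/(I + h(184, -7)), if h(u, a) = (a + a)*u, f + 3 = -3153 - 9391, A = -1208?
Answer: -6354/2377 ≈ -2.6731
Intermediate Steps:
f = -12547 (f = -3 + (-3153 - 9391) = -3 - 12544 = -12547)
h(u, a) = 2*a*u (h(u, a) = (2*a)*u = 2*a*u)
I = 199 (I = -12547 + (11538 - 1*(-1208)) = -12547 + (11538 + 1208) = -12547 + 12746 = 199)
(-25114 + 31468)/(I + h(184, -7)) = (-25114 + 31468)/(199 + 2*(-7)*184) = 6354/(199 - 2576) = 6354/(-2377) = 6354*(-1/2377) = -6354/2377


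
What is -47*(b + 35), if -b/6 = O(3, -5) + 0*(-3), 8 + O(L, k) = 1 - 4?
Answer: -4747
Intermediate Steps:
O(L, k) = -11 (O(L, k) = -8 + (1 - 4) = -8 - 3 = -11)
b = 66 (b = -6*(-11 + 0*(-3)) = -6*(-11 + 0) = -6*(-11) = 66)
-47*(b + 35) = -47*(66 + 35) = -47*101 = -4747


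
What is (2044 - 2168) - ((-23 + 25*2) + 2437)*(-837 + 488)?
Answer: 859812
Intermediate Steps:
(2044 - 2168) - ((-23 + 25*2) + 2437)*(-837 + 488) = -124 - ((-23 + 50) + 2437)*(-349) = -124 - (27 + 2437)*(-349) = -124 - 2464*(-349) = -124 - 1*(-859936) = -124 + 859936 = 859812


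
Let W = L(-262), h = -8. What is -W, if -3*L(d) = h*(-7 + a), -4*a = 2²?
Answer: 64/3 ≈ 21.333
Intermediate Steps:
a = -1 (a = -¼*2² = -¼*4 = -1)
L(d) = -64/3 (L(d) = -(-8)*(-7 - 1)/3 = -(-8)*(-8)/3 = -⅓*64 = -64/3)
W = -64/3 ≈ -21.333
-W = -1*(-64/3) = 64/3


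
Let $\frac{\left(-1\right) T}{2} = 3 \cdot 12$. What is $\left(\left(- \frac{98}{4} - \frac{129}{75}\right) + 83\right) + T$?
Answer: $- \frac{761}{50} \approx -15.22$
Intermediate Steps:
$T = -72$ ($T = - 2 \cdot 3 \cdot 12 = \left(-2\right) 36 = -72$)
$\left(\left(- \frac{98}{4} - \frac{129}{75}\right) + 83\right) + T = \left(\left(- \frac{98}{4} - \frac{129}{75}\right) + 83\right) - 72 = \left(\left(\left(-98\right) \frac{1}{4} - \frac{43}{25}\right) + 83\right) - 72 = \left(\left(- \frac{49}{2} - \frac{43}{25}\right) + 83\right) - 72 = \left(- \frac{1311}{50} + 83\right) - 72 = \frac{2839}{50} - 72 = - \frac{761}{50}$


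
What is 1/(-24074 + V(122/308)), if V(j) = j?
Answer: -154/3707335 ≈ -4.1539e-5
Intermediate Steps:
1/(-24074 + V(122/308)) = 1/(-24074 + 122/308) = 1/(-24074 + 122*(1/308)) = 1/(-24074 + 61/154) = 1/(-3707335/154) = -154/3707335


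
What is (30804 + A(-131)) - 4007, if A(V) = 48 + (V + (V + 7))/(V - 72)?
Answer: 5449790/203 ≈ 26846.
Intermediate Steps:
A(V) = 48 + (7 + 2*V)/(-72 + V) (A(V) = 48 + (V + (7 + V))/(-72 + V) = 48 + (7 + 2*V)/(-72 + V))
(30804 + A(-131)) - 4007 = (30804 + (-3449 + 50*(-131))/(-72 - 131)) - 4007 = (30804 + (-3449 - 6550)/(-203)) - 4007 = (30804 - 1/203*(-9999)) - 4007 = (30804 + 9999/203) - 4007 = 6263211/203 - 4007 = 5449790/203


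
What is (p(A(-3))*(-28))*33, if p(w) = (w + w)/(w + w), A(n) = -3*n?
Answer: -924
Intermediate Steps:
p(w) = 1 (p(w) = (2*w)/((2*w)) = (2*w)*(1/(2*w)) = 1)
(p(A(-3))*(-28))*33 = (1*(-28))*33 = -28*33 = -924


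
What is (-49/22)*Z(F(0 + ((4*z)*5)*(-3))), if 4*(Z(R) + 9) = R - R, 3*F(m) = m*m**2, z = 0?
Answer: 441/22 ≈ 20.045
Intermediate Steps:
F(m) = m**3/3 (F(m) = (m*m**2)/3 = m**3/3)
Z(R) = -9 (Z(R) = -9 + (R - R)/4 = -9 + (1/4)*0 = -9 + 0 = -9)
(-49/22)*Z(F(0 + ((4*z)*5)*(-3))) = -49/22*(-9) = 441/22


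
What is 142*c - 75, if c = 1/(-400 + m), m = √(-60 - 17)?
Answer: -12062575/160077 - 142*I*√77/160077 ≈ -75.355 - 0.007784*I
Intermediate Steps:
m = I*√77 (m = √(-77) = I*√77 ≈ 8.775*I)
c = 1/(-400 + I*√77) ≈ -0.0024988 - 5.482e-5*I
142*c - 75 = 142*(-400/160077 - I*√77/160077) - 75 = (-56800/160077 - 142*I*√77/160077) - 75 = -12062575/160077 - 142*I*√77/160077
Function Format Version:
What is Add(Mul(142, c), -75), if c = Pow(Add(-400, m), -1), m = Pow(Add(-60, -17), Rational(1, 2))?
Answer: Add(Rational(-12062575, 160077), Mul(Rational(-142, 160077), I, Pow(77, Rational(1, 2)))) ≈ Add(-75.355, Mul(-0.0077840, I))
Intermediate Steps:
m = Mul(I, Pow(77, Rational(1, 2))) (m = Pow(-77, Rational(1, 2)) = Mul(I, Pow(77, Rational(1, 2))) ≈ Mul(8.7750, I))
c = Pow(Add(-400, Mul(I, Pow(77, Rational(1, 2)))), -1) ≈ Add(-0.0024988, Mul(-5.482e-5, I))
Add(Mul(142, c), -75) = Add(Mul(142, Add(Rational(-400, 160077), Mul(Rational(-1, 160077), I, Pow(77, Rational(1, 2))))), -75) = Add(Add(Rational(-56800, 160077), Mul(Rational(-142, 160077), I, Pow(77, Rational(1, 2)))), -75) = Add(Rational(-12062575, 160077), Mul(Rational(-142, 160077), I, Pow(77, Rational(1, 2))))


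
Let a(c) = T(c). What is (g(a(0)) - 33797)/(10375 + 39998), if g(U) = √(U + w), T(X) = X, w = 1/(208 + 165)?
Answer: -33797/50373 + √373/18789129 ≈ -0.67093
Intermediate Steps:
w = 1/373 ≈ 0.0026810
a(c) = c
g(U) = √(1/373 + U) (g(U) = √(U + 1/373) = √(1/373 + U))
(g(a(0)) - 33797)/(10375 + 39998) = (√(373 + 139129*0)/373 - 33797)/(10375 + 39998) = (√(373 + 0)/373 - 33797)/50373 = (√373/373 - 33797)*(1/50373) = (-33797 + √373/373)*(1/50373) = -33797/50373 + √373/18789129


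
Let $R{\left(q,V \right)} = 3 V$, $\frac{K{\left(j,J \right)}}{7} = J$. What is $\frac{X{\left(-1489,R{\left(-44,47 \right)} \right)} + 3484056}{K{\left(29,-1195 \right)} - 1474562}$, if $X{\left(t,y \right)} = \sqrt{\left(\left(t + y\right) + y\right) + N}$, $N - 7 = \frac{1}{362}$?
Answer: $- \frac{1161352}{494309} - \frac{i \sqrt{157252438}}{536819574} \approx -2.3494 - 2.336 \cdot 10^{-5} i$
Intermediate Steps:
$K{\left(j,J \right)} = 7 J$
$N = \frac{2535}{362}$ ($N = 7 + \frac{1}{362} = \frac{2535}{362} \approx 7.0028$)
$X{\left(t,y \right)} = \sqrt{\frac{2535}{362} + t + 2 y}$ ($X{\left(t,y \right)} = \sqrt{\left(\left(t + y\right) + y\right) + \frac{2535}{362}} = \sqrt{\left(t + 2 y\right) + \frac{2535}{362}} = \sqrt{\frac{2535}{362} + t + 2 y}$)
$\frac{X{\left(-1489,R{\left(-44,47 \right)} \right)} + 3484056}{K{\left(29,-1195 \right)} - 1474562} = \frac{\frac{\sqrt{917670 + 131044 \left(-1489\right) + 262088 \cdot 3 \cdot 47}}{362} + 3484056}{7 \left(-1195\right) - 1474562} = \frac{\frac{\sqrt{917670 - 195124516 + 262088 \cdot 141}}{362} + 3484056}{-8365 - 1474562} = \frac{\frac{\sqrt{917670 - 195124516 + 36954408}}{362} + 3484056}{-1482927} = \left(\frac{\sqrt{-157252438}}{362} + 3484056\right) \left(- \frac{1}{1482927}\right) = \left(\frac{i \sqrt{157252438}}{362} + 3484056\right) \left(- \frac{1}{1482927}\right) = \left(3484056 + \frac{i \sqrt{157252438}}{362}\right) \left(- \frac{1}{1482927}\right) = - \frac{1161352}{494309} - \frac{i \sqrt{157252438}}{536819574}$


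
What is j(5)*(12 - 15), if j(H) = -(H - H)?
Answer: 0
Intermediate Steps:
j(H) = 0 (j(H) = -1*0 = 0)
j(5)*(12 - 15) = 0*(12 - 15) = 0*(-3) = 0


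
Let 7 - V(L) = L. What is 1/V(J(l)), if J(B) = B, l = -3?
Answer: ⅒ ≈ 0.10000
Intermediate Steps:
V(L) = 7 - L
1/V(J(l)) = 1/(7 - 1*(-3)) = 1/(7 + 3) = 1/10 = ⅒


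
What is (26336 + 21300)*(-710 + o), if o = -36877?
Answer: -1790494332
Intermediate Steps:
(26336 + 21300)*(-710 + o) = (26336 + 21300)*(-710 - 36877) = 47636*(-37587) = -1790494332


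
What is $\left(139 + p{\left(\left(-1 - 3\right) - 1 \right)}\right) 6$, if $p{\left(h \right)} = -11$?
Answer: $768$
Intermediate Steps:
$\left(139 + p{\left(\left(-1 - 3\right) - 1 \right)}\right) 6 = \left(139 - 11\right) 6 = 128 \cdot 6 = 768$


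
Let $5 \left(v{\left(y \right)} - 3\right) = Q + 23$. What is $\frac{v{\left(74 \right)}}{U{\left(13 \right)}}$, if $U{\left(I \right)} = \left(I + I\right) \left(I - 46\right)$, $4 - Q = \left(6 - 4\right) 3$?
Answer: $- \frac{6}{715} \approx -0.0083916$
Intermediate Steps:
$Q = -2$ ($Q = 4 - \left(6 - 4\right) 3 = 4 - 2 \cdot 3 = 4 - 6 = -2$)
$U{\left(I \right)} = 2 I \left(-46 + I\right)$
$v{\left(y \right)} = \frac{36}{5}$ ($v{\left(y \right)} = 3 + \frac{-2 + 23}{5} = 3 + \frac{1}{5} \cdot 21 = 3 + \frac{21}{5} = \frac{36}{5}$)
$\frac{v{\left(74 \right)}}{U{\left(13 \right)}} = \frac{36}{5 \cdot 2 \cdot 13 \left(-46 + 13\right)} = \frac{36}{5 \cdot 2 \cdot 13 \left(-33\right)} = \frac{36}{5 \left(-858\right)} = \frac{36}{5} \left(- \frac{1}{858}\right) = - \frac{6}{715}$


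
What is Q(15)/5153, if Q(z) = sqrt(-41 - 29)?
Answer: I*sqrt(70)/5153 ≈ 0.0016236*I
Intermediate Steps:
Q(z) = I*sqrt(70) (Q(z) = sqrt(-70) = I*sqrt(70))
Q(15)/5153 = (I*sqrt(70))/5153 = (I*sqrt(70))*(1/5153) = I*sqrt(70)/5153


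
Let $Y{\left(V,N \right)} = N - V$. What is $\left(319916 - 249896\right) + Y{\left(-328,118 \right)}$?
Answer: $70466$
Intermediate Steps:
$\left(319916 - 249896\right) + Y{\left(-328,118 \right)} = \left(319916 - 249896\right) + \left(118 - -328\right) = 70020 + \left(118 + 328\right) = 70020 + 446 = 70466$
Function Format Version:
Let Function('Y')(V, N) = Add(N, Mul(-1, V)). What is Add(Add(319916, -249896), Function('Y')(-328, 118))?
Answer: 70466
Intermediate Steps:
Add(Add(319916, -249896), Function('Y')(-328, 118)) = Add(Add(319916, -249896), Add(118, Mul(-1, -328))) = Add(70020, Add(118, 328)) = Add(70020, 446) = 70466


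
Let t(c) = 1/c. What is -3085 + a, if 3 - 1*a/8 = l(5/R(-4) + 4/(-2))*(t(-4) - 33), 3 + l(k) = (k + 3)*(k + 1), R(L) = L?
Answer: -29675/8 ≈ -3709.4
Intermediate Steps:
l(k) = -3 + (1 + k)*(3 + k) (l(k) = -3 + (k + 3)*(k + 1) = -3 + (3 + k)*(1 + k) = -3 + (1 + k)*(3 + k))
a = -4995/8 (a = 24 - 8*(5/(-4) + 4/(-2))*(4 + (5/(-4) + 4/(-2)))*(1/(-4) - 33) = 24 - 8*(5*(-¼) + 4*(-½))*(4 + (5*(-¼) + 4*(-½)))*(-¼ - 33) = 24 - 8*(-5/4 - 2)*(4 + (-5/4 - 2))*(-133)/4 = 24 - 8*(-13*(4 - 13/4)/4)*(-133)/4 = 24 - 8*(-13/4*¾)*(-133)/4 = 24 - (-39)*(-133)/(2*4) = 24 - 8*5187/64 = 24 - 5187/8 = -4995/8 ≈ -624.38)
-3085 + a = -3085 - 4995/8 = -29675/8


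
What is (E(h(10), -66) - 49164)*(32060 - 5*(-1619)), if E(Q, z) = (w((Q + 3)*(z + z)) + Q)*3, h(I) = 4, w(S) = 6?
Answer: -1972975770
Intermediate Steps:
E(Q, z) = 18 + 3*Q (E(Q, z) = (6 + Q)*3 = 18 + 3*Q)
(E(h(10), -66) - 49164)*(32060 - 5*(-1619)) = ((18 + 3*4) - 49164)*(32060 - 5*(-1619)) = ((18 + 12) - 49164)*(32060 + 8095) = (30 - 49164)*40155 = -49134*40155 = -1972975770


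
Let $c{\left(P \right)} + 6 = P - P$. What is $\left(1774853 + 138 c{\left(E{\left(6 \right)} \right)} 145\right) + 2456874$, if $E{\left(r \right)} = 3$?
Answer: $4111667$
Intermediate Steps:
$c{\left(P \right)} = -6$ ($c{\left(P \right)} = -6 + \left(P - P\right) = -6 + 0 = -6$)
$\left(1774853 + 138 c{\left(E{\left(6 \right)} \right)} 145\right) + 2456874 = \left(1774853 + 138 \left(-6\right) 145\right) + 2456874 = \left(1774853 - 120060\right) + 2456874 = 1654793 + 2456874 = 4111667$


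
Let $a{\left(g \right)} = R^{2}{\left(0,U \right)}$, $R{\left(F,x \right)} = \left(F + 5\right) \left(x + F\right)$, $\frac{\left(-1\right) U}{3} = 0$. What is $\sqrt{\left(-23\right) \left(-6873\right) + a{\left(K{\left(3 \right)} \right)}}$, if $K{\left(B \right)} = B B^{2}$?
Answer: $\sqrt{158079} \approx 397.59$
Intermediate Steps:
$U = 0$ ($U = \left(-3\right) 0 = 0$)
$K{\left(B \right)} = B^{3}$
$R{\left(F,x \right)} = \left(5 + F\right) \left(F + x\right)$
$a{\left(g \right)} = 0$ ($a{\left(g \right)} = \left(0^{2} + 5 \cdot 0 + 5 \cdot 0 + 0 \cdot 0\right)^{2} = \left(0 + 0 + 0 + 0\right)^{2} = 0^{2} = 0$)
$\sqrt{\left(-23\right) \left(-6873\right) + a{\left(K{\left(3 \right)} \right)}} = \sqrt{\left(-23\right) \left(-6873\right) + 0} = \sqrt{158079 + 0} = \sqrt{158079}$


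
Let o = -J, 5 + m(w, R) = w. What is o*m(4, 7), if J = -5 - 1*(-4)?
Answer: -1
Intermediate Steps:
m(w, R) = -5 + w
J = -1 (J = -5 + 4 = -1)
o = 1 (o = -1*(-1) = 1)
o*m(4, 7) = 1*(-5 + 4) = 1*(-1) = -1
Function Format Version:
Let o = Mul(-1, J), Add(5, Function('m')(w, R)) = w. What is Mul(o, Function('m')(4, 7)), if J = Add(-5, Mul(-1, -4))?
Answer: -1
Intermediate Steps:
Function('m')(w, R) = Add(-5, w)
J = -1 (J = Add(-5, 4) = -1)
o = 1 (o = Mul(-1, -1) = 1)
Mul(o, Function('m')(4, 7)) = Mul(1, Add(-5, 4)) = Mul(1, -1) = -1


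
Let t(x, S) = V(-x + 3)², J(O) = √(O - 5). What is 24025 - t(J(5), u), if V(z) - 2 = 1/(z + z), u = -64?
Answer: 864731/36 ≈ 24020.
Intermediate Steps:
V(z) = 2 + 1/(2*z) (V(z) = 2 + 1/(z + z) = 2 + 1/(2*z))
J(O) = √(-5 + O)
t(x, S) = (2 + 1/(2*(3 - x)))² (t(x, S) = (2 + 1/(2*(-x + 3)))² = (2 + 1/(2*(3 - x)))²)
24025 - t(J(5), u) = 24025 - (-13 + 4*√(-5 + 5))²/(4*(-3 + √(-5 + 5))²) = 24025 - (-13 + 4*√0)²/(4*(-3 + √0)²) = 24025 - (-13 + 4*0)²/(4*(-3 + 0)²) = 24025 - (-13 + 0)²/(4*(-3)²) = 24025 - (-13)²/(4*9) = 24025 - 169/(4*9) = 24025 - 1*169/36 = 24025 - 169/36 = 864731/36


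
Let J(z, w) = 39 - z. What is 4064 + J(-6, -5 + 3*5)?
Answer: 4109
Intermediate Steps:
4064 + J(-6, -5 + 3*5) = 4064 + (39 - 1*(-6)) = 4064 + (39 + 6) = 4064 + 45 = 4109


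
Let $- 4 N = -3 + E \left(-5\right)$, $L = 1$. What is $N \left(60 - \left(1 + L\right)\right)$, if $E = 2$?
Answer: $\frac{377}{2} \approx 188.5$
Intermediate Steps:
$N = \frac{13}{4}$ ($N = - \frac{-3 + 2 \left(-5\right)}{4} = - \frac{-3 - 10}{4} = \left(- \frac{1}{4}\right) \left(-13\right) = \frac{13}{4} \approx 3.25$)
$N \left(60 - \left(1 + L\right)\right) = \frac{13 \left(60 - 2\right)}{4} = \frac{13}{4} \cdot 58 = \frac{377}{2}$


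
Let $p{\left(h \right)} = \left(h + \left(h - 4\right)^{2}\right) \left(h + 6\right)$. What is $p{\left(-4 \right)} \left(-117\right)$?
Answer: $-14040$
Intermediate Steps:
$p{\left(h \right)} = \left(6 + h\right) \left(h + \left(-4 + h\right)^{2}\right)$ ($p{\left(h \right)} = \left(h + \left(-4 + h\right)^{2}\right) \left(6 + h\right) = \left(6 + h\right) \left(h + \left(-4 + h\right)^{2}\right)$)
$p{\left(-4 \right)} \left(-117\right) = \left(96 + \left(-4\right)^{3} - \left(-4\right)^{2} - -104\right) \left(-117\right) = \left(96 - 64 - 16 + 104\right) \left(-117\right) = 120 \left(-117\right) = -14040$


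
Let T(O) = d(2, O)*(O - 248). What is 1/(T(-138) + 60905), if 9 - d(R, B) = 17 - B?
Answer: 1/117261 ≈ 8.5280e-6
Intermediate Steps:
d(R, B) = -8 + B (d(R, B) = 9 - (17 - B) = 9 + (-17 + B) = -8 + B)
T(O) = (-248 + O)*(-8 + O) (T(O) = (-8 + O)*(O - 248) = (-8 + O)*(-248 + O) = (-248 + O)*(-8 + O))
1/(T(-138) + 60905) = 1/((-248 - 138)*(-8 - 138) + 60905) = 1/(-386*(-146) + 60905) = 1/(56356 + 60905) = 1/117261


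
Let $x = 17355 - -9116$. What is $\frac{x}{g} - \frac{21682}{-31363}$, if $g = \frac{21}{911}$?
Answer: $\frac{756321740725}{658623} \approx 1.1483 \cdot 10^{6}$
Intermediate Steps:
$g = \frac{21}{911}$ ($g = 21 \cdot \frac{1}{911} = \frac{21}{911} \approx 0.023052$)
$x = 26471$ ($x = 17355 + 9116 = 26471$)
$\frac{x}{g} - \frac{21682}{-31363} = \frac{26471}{\frac{21}{911}} - \frac{21682}{-31363} = 26471 \cdot \frac{911}{21} - - \frac{21682}{31363} = \frac{24115081}{21} + \frac{21682}{31363} = \frac{756321740725}{658623}$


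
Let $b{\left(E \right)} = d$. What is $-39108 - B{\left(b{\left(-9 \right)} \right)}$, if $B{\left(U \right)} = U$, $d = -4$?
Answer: $-39104$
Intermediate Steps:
$b{\left(E \right)} = -4$
$-39108 - B{\left(b{\left(-9 \right)} \right)} = -39108 - -4 = -39108 + 4 = -39104$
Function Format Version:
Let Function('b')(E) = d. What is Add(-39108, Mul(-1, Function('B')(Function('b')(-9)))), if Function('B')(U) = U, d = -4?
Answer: -39104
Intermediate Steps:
Function('b')(E) = -4
Add(-39108, Mul(-1, Function('B')(Function('b')(-9)))) = Add(-39108, Mul(-1, -4)) = Add(-39108, 4) = -39104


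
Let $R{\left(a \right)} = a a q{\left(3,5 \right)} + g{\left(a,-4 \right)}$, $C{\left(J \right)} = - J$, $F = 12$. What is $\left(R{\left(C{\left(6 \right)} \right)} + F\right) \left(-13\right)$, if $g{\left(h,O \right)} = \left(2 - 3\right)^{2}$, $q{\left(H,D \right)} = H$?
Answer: $-1573$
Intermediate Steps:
$g{\left(h,O \right)} = 1$ ($g{\left(h,O \right)} = \left(-1\right)^{2} = 1$)
$R{\left(a \right)} = 1 + 3 a^{2}$ ($R{\left(a \right)} = a a 3 + 1 = a^{2} \cdot 3 + 1 = 3 a^{2} + 1 = 1 + 3 a^{2}$)
$\left(R{\left(C{\left(6 \right)} \right)} + F\right) \left(-13\right) = \left(\left(1 + 3 \left(\left(-1\right) 6\right)^{2}\right) + 12\right) \left(-13\right) = \left(\left(1 + 3 \left(-6\right)^{2}\right) + 12\right) \left(-13\right) = \left(\left(1 + 3 \cdot 36\right) + 12\right) \left(-13\right) = \left(\left(1 + 108\right) + 12\right) \left(-13\right) = \left(109 + 12\right) \left(-13\right) = 121 \left(-13\right) = -1573$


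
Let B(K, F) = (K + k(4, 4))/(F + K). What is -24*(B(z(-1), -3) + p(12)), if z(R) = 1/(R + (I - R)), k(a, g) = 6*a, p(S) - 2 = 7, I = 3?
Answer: 3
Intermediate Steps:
p(S) = 9 (p(S) = 2 + 7 = 9)
z(R) = 1/3 (z(R) = 1/(R + (3 - R)) = 1/3)
B(K, F) = (24 + K)/(F + K) (B(K, F) = (K + 6*4)/(F + K) = (K + 24)/(F + K) = (24 + K)/(F + K))
-24*(B(z(-1), -3) + p(12)) = -24*((24 + 1/3)/(-3 + 1/3) + 9) = -24*((73/3)/(-8/3) + 9) = -24*(-3/8*73/3 + 9) = -24*(-73/8 + 9) = -24*(-1/8) = 3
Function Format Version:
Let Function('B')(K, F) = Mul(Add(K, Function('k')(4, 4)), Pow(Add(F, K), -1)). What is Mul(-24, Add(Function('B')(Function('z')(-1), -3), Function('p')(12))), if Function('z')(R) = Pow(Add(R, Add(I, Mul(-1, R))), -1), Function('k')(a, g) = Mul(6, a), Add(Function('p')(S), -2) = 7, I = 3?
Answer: 3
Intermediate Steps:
Function('p')(S) = 9 (Function('p')(S) = Add(2, 7) = 9)
Function('z')(R) = Rational(1, 3) (Function('z')(R) = Pow(Add(R, Add(3, Mul(-1, R))), -1) = Pow(3, -1) = Rational(1, 3))
Function('B')(K, F) = Mul(Pow(Add(F, K), -1), Add(24, K)) (Function('B')(K, F) = Mul(Add(K, Mul(6, 4)), Pow(Add(F, K), -1)) = Mul(Add(K, 24), Pow(Add(F, K), -1)) = Mul(Add(24, K), Pow(Add(F, K), -1)) = Mul(Pow(Add(F, K), -1), Add(24, K)))
Mul(-24, Add(Function('B')(Function('z')(-1), -3), Function('p')(12))) = Mul(-24, Add(Mul(Pow(Add(-3, Rational(1, 3)), -1), Add(24, Rational(1, 3))), 9)) = Mul(-24, Add(Mul(Pow(Rational(-8, 3), -1), Rational(73, 3)), 9)) = Mul(-24, Add(Mul(Rational(-3, 8), Rational(73, 3)), 9)) = Mul(-24, Add(Rational(-73, 8), 9)) = Mul(-24, Rational(-1, 8)) = 3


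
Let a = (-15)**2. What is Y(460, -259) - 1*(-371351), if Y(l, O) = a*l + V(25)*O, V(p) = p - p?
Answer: 474851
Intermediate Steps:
a = 225
V(p) = 0
Y(l, O) = 225*l (Y(l, O) = 225*l + 0*O = 225*l + 0 = 225*l)
Y(460, -259) - 1*(-371351) = 225*460 - 1*(-371351) = 103500 + 371351 = 474851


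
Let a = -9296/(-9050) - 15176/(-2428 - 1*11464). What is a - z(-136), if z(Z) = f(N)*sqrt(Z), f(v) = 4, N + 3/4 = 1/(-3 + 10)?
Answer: 33310354/15715325 - 8*I*sqrt(34) ≈ 2.1196 - 46.648*I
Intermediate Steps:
N = -17/28 (N = -3/4 + 1/(-3 + 10) = -3/4 + 1/7 = -17/28 ≈ -0.60714)
z(Z) = 4*sqrt(Z)
a = 33310354/15715325 (a = -9296*(-1/9050) - 15176/(-2428 - 11464) = 4648/4525 - 15176/(-13892) = 4648/4525 - 15176*(-1/13892) = 4648/4525 + 3794/3473 = 33310354/15715325 ≈ 2.1196)
a - z(-136) = 33310354/15715325 - 4*sqrt(-136) = 33310354/15715325 - 4*2*I*sqrt(34) = 33310354/15715325 - 8*I*sqrt(34)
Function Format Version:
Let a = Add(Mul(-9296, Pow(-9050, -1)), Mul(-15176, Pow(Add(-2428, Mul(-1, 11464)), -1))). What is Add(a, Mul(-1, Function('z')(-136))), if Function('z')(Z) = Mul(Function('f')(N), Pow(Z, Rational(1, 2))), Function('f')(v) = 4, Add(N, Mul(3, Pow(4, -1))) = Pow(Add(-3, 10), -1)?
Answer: Add(Rational(33310354, 15715325), Mul(-8, I, Pow(34, Rational(1, 2)))) ≈ Add(2.1196, Mul(-46.648, I))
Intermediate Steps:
N = Rational(-17, 28) (N = Add(Rational(-3, 4), Pow(Add(-3, 10), -1)) = Add(Rational(-3, 4), Pow(7, -1)) = Add(Rational(-3, 4), Rational(1, 7)) = Rational(-17, 28) ≈ -0.60714)
Function('z')(Z) = Mul(4, Pow(Z, Rational(1, 2)))
a = Rational(33310354, 15715325) (a = Add(Mul(-9296, Rational(-1, 9050)), Mul(-15176, Pow(Add(-2428, -11464), -1))) = Add(Rational(4648, 4525), Mul(-15176, Pow(-13892, -1))) = Add(Rational(4648, 4525), Mul(-15176, Rational(-1, 13892))) = Add(Rational(4648, 4525), Rational(3794, 3473)) = Rational(33310354, 15715325) ≈ 2.1196)
Add(a, Mul(-1, Function('z')(-136))) = Add(Rational(33310354, 15715325), Mul(-1, Mul(4, Pow(-136, Rational(1, 2))))) = Add(Rational(33310354, 15715325), Mul(-1, Mul(4, Mul(2, I, Pow(34, Rational(1, 2)))))) = Add(Rational(33310354, 15715325), Mul(-1, Mul(8, I, Pow(34, Rational(1, 2))))) = Add(Rational(33310354, 15715325), Mul(-8, I, Pow(34, Rational(1, 2))))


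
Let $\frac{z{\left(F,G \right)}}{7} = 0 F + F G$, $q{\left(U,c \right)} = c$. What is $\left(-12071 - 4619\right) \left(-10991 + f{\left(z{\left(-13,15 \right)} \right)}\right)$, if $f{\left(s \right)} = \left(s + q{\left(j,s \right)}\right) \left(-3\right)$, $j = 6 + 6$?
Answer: $46748690$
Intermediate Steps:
$j = 12$
$z{\left(F,G \right)} = 7 F G$ ($z{\left(F,G \right)} = 7 \left(0 F + F G\right) = 7 \left(0 + F G\right) = 7 F G$)
$f{\left(s \right)} = - 6 s$ ($f{\left(s \right)} = \left(s + s\right) \left(-3\right) = 2 s \left(-3\right) = - 6 s$)
$\left(-12071 - 4619\right) \left(-10991 + f{\left(z{\left(-13,15 \right)} \right)}\right) = \left(-12071 - 4619\right) \left(-10991 - 6 \cdot 7 \left(-13\right) 15\right) = - 16690 \left(-10991 - -8190\right) = - 16690 \left(-10991 + 8190\right) = \left(-16690\right) \left(-2801\right) = 46748690$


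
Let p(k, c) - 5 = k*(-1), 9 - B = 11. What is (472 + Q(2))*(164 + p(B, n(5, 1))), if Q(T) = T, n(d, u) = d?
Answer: 81054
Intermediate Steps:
B = -2 (B = 9 - 1*11 = 9 - 11 = -2)
p(k, c) = 5 - k (p(k, c) = 5 + k*(-1) = 5 - k)
(472 + Q(2))*(164 + p(B, n(5, 1))) = (472 + 2)*(164 + (5 - 1*(-2))) = 474*(164 + (5 + 2)) = 474*(164 + 7) = 474*171 = 81054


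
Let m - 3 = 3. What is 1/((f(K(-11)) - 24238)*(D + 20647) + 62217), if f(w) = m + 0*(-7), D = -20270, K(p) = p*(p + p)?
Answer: -1/9073247 ≈ -1.1021e-7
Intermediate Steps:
m = 6 (m = 3 + 3 = 6)
K(p) = 2*p² (K(p) = p*(2*p) = 2*p²)
f(w) = 6 (f(w) = 6 + 0*(-7) = 6 + 0 = 6)
1/((f(K(-11)) - 24238)*(D + 20647) + 62217) = 1/((6 - 24238)*(-20270 + 20647) + 62217) = 1/(-24232*377 + 62217) = 1/(-9135464 + 62217) = 1/(-9073247) = -1/9073247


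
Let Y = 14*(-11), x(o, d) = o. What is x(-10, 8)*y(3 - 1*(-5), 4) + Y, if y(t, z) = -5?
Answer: -104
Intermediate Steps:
Y = -154
x(-10, 8)*y(3 - 1*(-5), 4) + Y = -10*(-5) - 154 = 50 - 154 = -104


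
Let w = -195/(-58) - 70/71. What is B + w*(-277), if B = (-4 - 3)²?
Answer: -2508663/4118 ≈ -609.19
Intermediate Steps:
w = 9785/4118 (w = -195*(-1/58) - 70*1/71 = 195/58 - 70/71 = 9785/4118 ≈ 2.3762)
B = 49 (B = (-7)² = 49)
B + w*(-277) = 49 + (9785/4118)*(-277) = 49 - 2710445/4118 = -2508663/4118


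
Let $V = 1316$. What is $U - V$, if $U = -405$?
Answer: $-1721$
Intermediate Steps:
$U - V = -405 - 1316 = -1721$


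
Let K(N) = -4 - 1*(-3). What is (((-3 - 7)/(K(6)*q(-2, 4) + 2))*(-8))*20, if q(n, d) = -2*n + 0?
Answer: -800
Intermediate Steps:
K(N) = -1 (K(N) = -4 + 3 = -1)
q(n, d) = -2*n
(((-3 - 7)/(K(6)*q(-2, 4) + 2))*(-8))*20 = (((-3 - 7)/(-(-2)*(-2) + 2))*(-8))*20 = (-10/(-1*4 + 2)*(-8))*20 = (-10/(-4 + 2)*(-8))*20 = (-10/(-2)*(-8))*20 = (-10*(-1/2)*(-8))*20 = (5*(-8))*20 = -40*20 = -800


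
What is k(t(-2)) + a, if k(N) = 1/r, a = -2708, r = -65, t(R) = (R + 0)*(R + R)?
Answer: -176021/65 ≈ -2708.0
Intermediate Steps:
t(R) = 2*R² (t(R) = R*(2*R) = 2*R²)
k(N) = -1/65 (k(N) = 1/(-65) = -1/65)
k(t(-2)) + a = -1/65 - 2708 = -176021/65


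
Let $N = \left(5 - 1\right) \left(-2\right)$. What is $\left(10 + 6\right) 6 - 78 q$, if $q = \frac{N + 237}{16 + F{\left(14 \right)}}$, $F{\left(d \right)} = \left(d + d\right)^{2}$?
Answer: $\frac{29469}{400} \approx 73.672$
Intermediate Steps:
$N = -8$ ($N = 4 \left(-2\right) = -8$)
$F{\left(d \right)} = 4 d^{2}$ ($F{\left(d \right)} = \left(2 d\right)^{2} = 4 d^{2}$)
$q = \frac{229}{800}$ ($q = \frac{-8 + 237}{16 + 4 \cdot 14^{2}} = \frac{229}{16 + 4 \cdot 196} = \frac{229}{16 + 784} = \frac{229}{800} \approx 0.28625$)
$\left(10 + 6\right) 6 - 78 q = \left(10 + 6\right) 6 - \frac{8931}{400} = 16 \cdot 6 - \frac{8931}{400} = 96 - \frac{8931}{400} = \frac{29469}{400}$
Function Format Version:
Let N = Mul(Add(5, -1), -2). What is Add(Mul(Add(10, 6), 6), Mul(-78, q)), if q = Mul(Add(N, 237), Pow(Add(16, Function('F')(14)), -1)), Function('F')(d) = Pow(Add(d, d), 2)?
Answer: Rational(29469, 400) ≈ 73.672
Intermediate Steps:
N = -8 (N = Mul(4, -2) = -8)
Function('F')(d) = Mul(4, Pow(d, 2)) (Function('F')(d) = Pow(Mul(2, d), 2) = Mul(4, Pow(d, 2)))
q = Rational(229, 800) (q = Mul(Add(-8, 237), Pow(Add(16, Mul(4, Pow(14, 2))), -1)) = Mul(229, Pow(Add(16, Mul(4, 196)), -1)) = Mul(229, Pow(Add(16, 784), -1)) = Mul(229, Pow(800, -1)) = Mul(229, Rational(1, 800)) = Rational(229, 800) ≈ 0.28625)
Add(Mul(Add(10, 6), 6), Mul(-78, q)) = Add(Mul(Add(10, 6), 6), Mul(-78, Rational(229, 800))) = Add(Mul(16, 6), Rational(-8931, 400)) = Add(96, Rational(-8931, 400)) = Rational(29469, 400)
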